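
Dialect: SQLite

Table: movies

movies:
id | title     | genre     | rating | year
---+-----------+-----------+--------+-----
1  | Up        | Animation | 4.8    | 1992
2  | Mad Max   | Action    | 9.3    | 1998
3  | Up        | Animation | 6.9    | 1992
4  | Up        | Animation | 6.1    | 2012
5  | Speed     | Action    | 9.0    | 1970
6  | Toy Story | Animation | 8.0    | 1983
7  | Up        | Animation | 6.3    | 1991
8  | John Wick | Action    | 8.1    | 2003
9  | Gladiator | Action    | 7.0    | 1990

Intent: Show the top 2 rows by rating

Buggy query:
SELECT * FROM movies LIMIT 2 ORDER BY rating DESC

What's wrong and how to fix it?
Bug: LIMIT must come after ORDER BY

Fix: Swap the clauses: ORDER BY first, then LIMIT

Corrected query:
SELECT * FROM movies ORDER BY rating DESC LIMIT 2

Result:
id | title   | genre  | rating | year
---+---------+--------+--------+-----
2  | Mad Max | Action | 9.3    | 1998
5  | Speed   | Action | 9      | 1970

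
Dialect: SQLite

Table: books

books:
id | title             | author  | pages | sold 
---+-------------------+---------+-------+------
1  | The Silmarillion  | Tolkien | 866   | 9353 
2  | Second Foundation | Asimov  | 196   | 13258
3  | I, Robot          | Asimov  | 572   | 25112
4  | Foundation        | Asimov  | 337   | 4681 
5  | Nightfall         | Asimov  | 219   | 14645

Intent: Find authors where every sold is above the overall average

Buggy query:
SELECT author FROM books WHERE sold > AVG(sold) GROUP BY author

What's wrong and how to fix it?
Bug: WHERE evaluates per row before aggregation, so AVG() is unavailable

Fix: Compute the overall average in a scalar subquery and compare each group's MIN against it in HAVING

Corrected query:
SELECT author FROM books GROUP BY author HAVING MIN(sold) > (SELECT AVG(sold) FROM books)

Result:
(no rows)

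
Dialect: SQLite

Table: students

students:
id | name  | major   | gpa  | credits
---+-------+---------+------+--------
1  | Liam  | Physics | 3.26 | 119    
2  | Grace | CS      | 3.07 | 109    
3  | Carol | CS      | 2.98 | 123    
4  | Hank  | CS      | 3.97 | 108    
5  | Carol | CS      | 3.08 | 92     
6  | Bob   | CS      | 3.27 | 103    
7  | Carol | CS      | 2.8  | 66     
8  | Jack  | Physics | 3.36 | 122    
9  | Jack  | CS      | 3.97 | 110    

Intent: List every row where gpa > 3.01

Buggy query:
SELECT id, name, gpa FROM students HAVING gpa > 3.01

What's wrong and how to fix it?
Bug: This is a non-aggregate query (no GROUP BY, no aggregates), so in SQLite the HAVING clause is invalid here; a row-level condition belongs in WHERE

Fix: Use WHERE for row-level filtering

Corrected query:
SELECT id, name, gpa FROM students WHERE gpa > 3.01

Result:
id | name  | gpa 
---+-------+-----
1  | Liam  | 3.26
2  | Grace | 3.07
4  | Hank  | 3.97
5  | Carol | 3.08
6  | Bob   | 3.27
8  | Jack  | 3.36
9  | Jack  | 3.97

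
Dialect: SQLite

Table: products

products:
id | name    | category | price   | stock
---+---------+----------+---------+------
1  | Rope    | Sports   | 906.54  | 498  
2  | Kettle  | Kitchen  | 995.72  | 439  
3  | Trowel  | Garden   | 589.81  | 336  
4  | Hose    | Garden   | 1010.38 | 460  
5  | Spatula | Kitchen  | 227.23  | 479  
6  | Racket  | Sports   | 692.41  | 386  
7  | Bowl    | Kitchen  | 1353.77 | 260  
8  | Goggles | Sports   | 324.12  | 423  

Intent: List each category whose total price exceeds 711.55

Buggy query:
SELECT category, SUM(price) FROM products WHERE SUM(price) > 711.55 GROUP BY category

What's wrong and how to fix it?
Bug: Aggregate functions cannot appear in a WHERE clause

Fix: Move the aggregate condition to a HAVING clause

Corrected query:
SELECT category, SUM(price) FROM products GROUP BY category HAVING SUM(price) > 711.55

Result:
category | SUM(price)
---------+-----------
Garden   | 1600.19   
Kitchen  | 2576.72   
Sports   | 1923.07   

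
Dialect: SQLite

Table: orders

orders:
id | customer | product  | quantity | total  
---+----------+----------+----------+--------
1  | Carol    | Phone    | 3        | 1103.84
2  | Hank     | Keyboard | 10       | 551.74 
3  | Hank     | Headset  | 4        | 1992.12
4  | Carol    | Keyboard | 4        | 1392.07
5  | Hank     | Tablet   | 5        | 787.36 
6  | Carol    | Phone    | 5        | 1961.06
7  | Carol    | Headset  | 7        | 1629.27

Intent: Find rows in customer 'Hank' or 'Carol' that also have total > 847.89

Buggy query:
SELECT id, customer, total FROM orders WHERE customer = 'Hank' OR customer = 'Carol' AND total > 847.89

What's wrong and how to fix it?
Bug: Without parentheses, AND is evaluated before OR, so the total filter only applies to the 'Carol' branch

Fix: Add parentheses around the OR so the AND applies to both alternatives

Corrected query:
SELECT id, customer, total FROM orders WHERE (customer = 'Hank' OR customer = 'Carol') AND total > 847.89

Result:
id | customer | total  
---+----------+--------
1  | Carol    | 1103.84
3  | Hank     | 1992.12
4  | Carol    | 1392.07
6  | Carol    | 1961.06
7  | Carol    | 1629.27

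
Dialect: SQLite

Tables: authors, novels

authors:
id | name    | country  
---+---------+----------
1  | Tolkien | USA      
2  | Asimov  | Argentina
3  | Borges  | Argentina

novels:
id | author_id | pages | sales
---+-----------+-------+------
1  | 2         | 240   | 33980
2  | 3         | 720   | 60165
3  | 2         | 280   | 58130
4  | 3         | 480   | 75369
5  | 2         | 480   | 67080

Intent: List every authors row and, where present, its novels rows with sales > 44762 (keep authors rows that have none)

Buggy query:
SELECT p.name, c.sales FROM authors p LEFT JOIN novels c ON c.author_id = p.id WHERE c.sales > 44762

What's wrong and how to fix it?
Bug: Filtering c.sales in WHERE discards the NULL rows produced by LEFT JOIN, turning it into an inner join

Fix: Put 'c.sales > 44762' in the JOIN's ON clause instead of WHERE

Corrected query:
SELECT p.name, c.sales FROM authors p LEFT JOIN novels c ON c.author_id = p.id AND c.sales > 44762

Result:
name    | sales
--------+------
Tolkien | NULL 
Asimov  | 58130
Asimov  | 67080
Borges  | 60165
Borges  | 75369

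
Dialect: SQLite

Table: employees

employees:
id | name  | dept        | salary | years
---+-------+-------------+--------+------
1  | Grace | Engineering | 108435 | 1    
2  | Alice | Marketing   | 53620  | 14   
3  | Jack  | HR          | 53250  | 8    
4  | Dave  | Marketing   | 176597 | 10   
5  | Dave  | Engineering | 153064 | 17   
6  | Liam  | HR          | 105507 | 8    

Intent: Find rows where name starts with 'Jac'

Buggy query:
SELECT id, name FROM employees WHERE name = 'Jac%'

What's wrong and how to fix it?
Bug: '=' compares the literal string including the % character; pattern matching needs LIKE

Fix: Use LIKE for wildcard pattern matching

Corrected query:
SELECT id, name FROM employees WHERE name LIKE 'Jac%'

Result:
id | name
---+-----
3  | Jack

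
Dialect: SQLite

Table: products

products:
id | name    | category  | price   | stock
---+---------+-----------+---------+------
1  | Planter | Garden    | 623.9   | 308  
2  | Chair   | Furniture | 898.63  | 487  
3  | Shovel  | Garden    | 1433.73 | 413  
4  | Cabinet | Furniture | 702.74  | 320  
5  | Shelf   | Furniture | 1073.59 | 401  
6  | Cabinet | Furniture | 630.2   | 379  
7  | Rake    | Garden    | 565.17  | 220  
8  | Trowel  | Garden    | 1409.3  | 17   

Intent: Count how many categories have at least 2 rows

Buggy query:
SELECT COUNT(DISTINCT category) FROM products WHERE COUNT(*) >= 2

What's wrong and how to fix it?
Bug: WHERE filters individual rows, not groups, so a group-level COUNT is invalid there

Fix: Group first with HAVING COUNT(*) >= 2, then COUNT the resulting groups

Corrected query:
SELECT COUNT(*) FROM (SELECT category FROM products GROUP BY category HAVING COUNT(*) >= 2)

Result:
COUNT(*)
--------
2       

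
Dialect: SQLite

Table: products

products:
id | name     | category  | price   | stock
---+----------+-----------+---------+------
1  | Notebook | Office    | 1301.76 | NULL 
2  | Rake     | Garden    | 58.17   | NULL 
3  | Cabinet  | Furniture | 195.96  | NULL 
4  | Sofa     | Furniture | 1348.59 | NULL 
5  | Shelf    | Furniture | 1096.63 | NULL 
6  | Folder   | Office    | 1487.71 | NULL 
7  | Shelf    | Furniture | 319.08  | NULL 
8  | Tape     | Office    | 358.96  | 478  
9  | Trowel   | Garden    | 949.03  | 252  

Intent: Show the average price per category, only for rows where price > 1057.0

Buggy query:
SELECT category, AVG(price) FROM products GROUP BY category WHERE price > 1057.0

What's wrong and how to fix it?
Bug: WHERE cannot follow GROUP BY

Fix: Move the WHERE clause before GROUP BY

Corrected query:
SELECT category, AVG(price) FROM products WHERE price > 1057.0 GROUP BY category

Result:
category  | AVG(price)
----------+-----------
Furniture | 1222.61   
Office    | 1394.735  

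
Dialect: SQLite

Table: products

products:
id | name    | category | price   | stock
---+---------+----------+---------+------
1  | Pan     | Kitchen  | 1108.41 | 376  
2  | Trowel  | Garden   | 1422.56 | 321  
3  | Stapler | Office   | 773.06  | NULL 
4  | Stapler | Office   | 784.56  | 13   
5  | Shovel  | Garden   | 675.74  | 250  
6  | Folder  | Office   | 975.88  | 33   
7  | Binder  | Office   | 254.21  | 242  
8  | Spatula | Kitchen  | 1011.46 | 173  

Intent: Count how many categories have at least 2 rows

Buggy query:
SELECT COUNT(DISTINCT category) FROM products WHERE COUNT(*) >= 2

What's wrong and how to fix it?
Bug: WHERE filters individual rows, not groups, so a group-level COUNT is invalid there

Fix: Use a subquery that GROUPs and filters with HAVING, then count its rows

Corrected query:
SELECT COUNT(*) FROM (SELECT category FROM products GROUP BY category HAVING COUNT(*) >= 2)

Result:
COUNT(*)
--------
3       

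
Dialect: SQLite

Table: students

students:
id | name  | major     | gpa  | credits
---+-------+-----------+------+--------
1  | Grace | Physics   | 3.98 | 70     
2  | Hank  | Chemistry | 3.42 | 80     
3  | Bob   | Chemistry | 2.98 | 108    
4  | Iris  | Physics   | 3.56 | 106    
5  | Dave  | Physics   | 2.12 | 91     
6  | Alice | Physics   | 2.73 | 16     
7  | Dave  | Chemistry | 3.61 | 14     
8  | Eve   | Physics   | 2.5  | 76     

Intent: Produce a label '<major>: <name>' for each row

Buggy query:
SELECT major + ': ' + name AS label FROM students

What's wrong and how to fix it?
Bug: '+' is numeric addition; on text columns SQLite converts them to 0 instead of concatenating

Fix: Use the || operator for string concatenation

Corrected query:
SELECT major || ': ' || name AS label FROM students

Result:
label          
---------------
Physics: Grace 
Chemistry: Hank
Chemistry: Bob 
Physics: Iris  
Physics: Dave  
Physics: Alice 
Chemistry: Dave
Physics: Eve   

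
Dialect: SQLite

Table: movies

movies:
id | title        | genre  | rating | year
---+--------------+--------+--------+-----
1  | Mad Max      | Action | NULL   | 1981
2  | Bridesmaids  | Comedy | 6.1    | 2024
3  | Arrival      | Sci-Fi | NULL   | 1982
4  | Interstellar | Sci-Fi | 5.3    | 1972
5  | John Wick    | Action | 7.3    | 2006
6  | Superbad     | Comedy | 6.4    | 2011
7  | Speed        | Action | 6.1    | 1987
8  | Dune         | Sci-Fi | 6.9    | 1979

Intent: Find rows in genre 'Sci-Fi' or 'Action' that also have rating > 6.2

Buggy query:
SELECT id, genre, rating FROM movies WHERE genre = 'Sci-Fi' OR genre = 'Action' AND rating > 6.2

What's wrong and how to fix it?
Bug: AND binds tighter than OR, so this parses as genre = 'Sci-Fi' OR (genre = 'Action' AND rating > 6.2)

Fix: Group the OR with parentheses (or use IN), then AND the threshold

Corrected query:
SELECT id, genre, rating FROM movies WHERE (genre = 'Sci-Fi' OR genre = 'Action') AND rating > 6.2

Result:
id | genre  | rating
---+--------+-------
5  | Action | 7.3   
8  | Sci-Fi | 6.9   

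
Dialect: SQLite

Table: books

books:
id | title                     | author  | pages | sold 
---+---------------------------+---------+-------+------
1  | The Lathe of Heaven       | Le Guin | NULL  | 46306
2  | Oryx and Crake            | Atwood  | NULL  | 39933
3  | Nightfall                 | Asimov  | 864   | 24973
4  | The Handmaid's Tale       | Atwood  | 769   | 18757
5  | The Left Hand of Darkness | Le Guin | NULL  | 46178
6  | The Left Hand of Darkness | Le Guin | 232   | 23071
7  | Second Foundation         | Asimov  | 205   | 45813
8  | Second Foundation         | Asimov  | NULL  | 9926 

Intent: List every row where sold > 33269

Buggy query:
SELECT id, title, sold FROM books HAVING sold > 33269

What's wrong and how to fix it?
Bug: HAVING filters the output of aggregation, but this query has no GROUP BY and no aggregate functions, so SQLite rejects it (HAVING clause on a non-aggregate query); the condition here is per row

Fix: Replace HAVING with WHERE since the condition applies to individual rows

Corrected query:
SELECT id, title, sold FROM books WHERE sold > 33269

Result:
id | title                     | sold 
---+---------------------------+------
1  | The Lathe of Heaven       | 46306
2  | Oryx and Crake            | 39933
5  | The Left Hand of Darkness | 46178
7  | Second Foundation         | 45813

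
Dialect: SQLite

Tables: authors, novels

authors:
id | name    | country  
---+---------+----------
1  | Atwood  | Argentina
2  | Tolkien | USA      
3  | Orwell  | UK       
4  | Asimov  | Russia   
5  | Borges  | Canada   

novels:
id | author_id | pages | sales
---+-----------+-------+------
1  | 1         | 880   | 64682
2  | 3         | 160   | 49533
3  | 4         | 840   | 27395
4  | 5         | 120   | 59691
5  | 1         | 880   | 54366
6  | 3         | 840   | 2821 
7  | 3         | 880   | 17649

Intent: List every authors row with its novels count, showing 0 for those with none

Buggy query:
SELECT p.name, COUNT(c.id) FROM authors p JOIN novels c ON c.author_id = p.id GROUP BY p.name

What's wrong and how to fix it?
Bug: An inner join excludes parents with zero children

Fix: Switch to LEFT JOIN to retain unmatched parent rows

Corrected query:
SELECT p.name, COUNT(c.id) FROM authors p LEFT JOIN novels c ON c.author_id = p.id GROUP BY p.name

Result:
name    | COUNT(c.id)
--------+------------
Asimov  | 1          
Atwood  | 2          
Borges  | 1          
Orwell  | 3          
Tolkien | 0          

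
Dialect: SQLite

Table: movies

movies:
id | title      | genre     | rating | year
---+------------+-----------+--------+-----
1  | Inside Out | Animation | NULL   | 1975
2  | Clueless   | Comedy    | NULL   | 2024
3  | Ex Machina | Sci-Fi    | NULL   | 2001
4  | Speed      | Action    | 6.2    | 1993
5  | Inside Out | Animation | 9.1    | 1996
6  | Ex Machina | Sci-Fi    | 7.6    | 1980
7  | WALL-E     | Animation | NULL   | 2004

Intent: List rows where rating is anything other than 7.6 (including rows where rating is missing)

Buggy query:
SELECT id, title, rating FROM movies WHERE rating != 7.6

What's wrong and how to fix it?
Bug: Inequality against NULL is unknown, not true; rows with NULL are dropped

Fix: Add an explicit OR rating IS NULL to include the missing-value rows

Corrected query:
SELECT id, title, rating FROM movies WHERE rating != 7.6 OR rating IS NULL

Result:
id | title      | rating
---+------------+-------
1  | Inside Out | NULL  
2  | Clueless   | NULL  
3  | Ex Machina | NULL  
4  | Speed      | 6.2   
5  | Inside Out | 9.1   
7  | WALL-E     | NULL  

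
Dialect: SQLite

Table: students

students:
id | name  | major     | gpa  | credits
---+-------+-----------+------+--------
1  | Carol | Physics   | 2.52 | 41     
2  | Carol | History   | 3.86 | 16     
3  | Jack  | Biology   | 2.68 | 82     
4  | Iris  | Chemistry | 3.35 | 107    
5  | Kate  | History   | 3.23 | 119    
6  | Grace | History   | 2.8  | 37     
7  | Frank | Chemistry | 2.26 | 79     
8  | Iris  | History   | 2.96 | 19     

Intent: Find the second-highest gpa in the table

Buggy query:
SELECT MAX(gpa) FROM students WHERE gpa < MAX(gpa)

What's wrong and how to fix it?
Bug: The inner MAX is an aggregate inside WHERE, which is not allowed

Fix: Compute the overall MAX in a subquery, then take MAX of rows below it

Corrected query:
SELECT MAX(gpa) FROM students WHERE gpa < (SELECT MAX(gpa) FROM students)

Result:
MAX(gpa)
--------
3.35    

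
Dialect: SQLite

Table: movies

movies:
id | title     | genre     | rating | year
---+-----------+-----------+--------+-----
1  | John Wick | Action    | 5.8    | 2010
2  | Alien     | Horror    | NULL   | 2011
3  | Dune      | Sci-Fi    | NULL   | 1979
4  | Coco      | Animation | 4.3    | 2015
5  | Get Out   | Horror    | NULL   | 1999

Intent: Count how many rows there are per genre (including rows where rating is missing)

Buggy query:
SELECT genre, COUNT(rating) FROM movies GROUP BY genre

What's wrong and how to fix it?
Bug: COUNT(rating) skips NULLs, so groups with missing rating are undercounted

Fix: Replace COUNT(rating) with COUNT(*)

Corrected query:
SELECT genre, COUNT(*) FROM movies GROUP BY genre

Result:
genre     | COUNT(*)
----------+---------
Action    | 1       
Animation | 1       
Horror    | 2       
Sci-Fi    | 1       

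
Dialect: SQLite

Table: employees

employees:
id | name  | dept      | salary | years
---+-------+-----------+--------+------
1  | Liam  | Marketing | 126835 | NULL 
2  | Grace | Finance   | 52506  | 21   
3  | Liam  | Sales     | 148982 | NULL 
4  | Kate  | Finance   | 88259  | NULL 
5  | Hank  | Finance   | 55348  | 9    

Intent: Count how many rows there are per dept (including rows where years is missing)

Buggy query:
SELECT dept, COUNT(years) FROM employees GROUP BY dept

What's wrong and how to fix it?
Bug: COUNT(years) skips NULLs, so groups with missing years are undercounted

Fix: Replace COUNT(years) with COUNT(*)

Corrected query:
SELECT dept, COUNT(*) FROM employees GROUP BY dept

Result:
dept      | COUNT(*)
----------+---------
Finance   | 3       
Marketing | 1       
Sales     | 1       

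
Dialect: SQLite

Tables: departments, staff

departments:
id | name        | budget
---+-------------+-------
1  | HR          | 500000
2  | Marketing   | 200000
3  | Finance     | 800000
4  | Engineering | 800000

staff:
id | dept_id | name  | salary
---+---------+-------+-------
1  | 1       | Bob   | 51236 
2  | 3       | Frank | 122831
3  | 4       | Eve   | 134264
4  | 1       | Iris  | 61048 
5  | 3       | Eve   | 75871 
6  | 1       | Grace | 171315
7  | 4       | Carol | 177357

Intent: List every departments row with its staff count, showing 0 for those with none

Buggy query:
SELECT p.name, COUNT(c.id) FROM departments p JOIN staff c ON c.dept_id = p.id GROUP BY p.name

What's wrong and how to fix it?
Bug: An inner join excludes parents with zero children

Fix: Use LEFT JOIN so parents without children still appear (COUNT(c.id) gives 0)

Corrected query:
SELECT p.name, COUNT(c.id) FROM departments p LEFT JOIN staff c ON c.dept_id = p.id GROUP BY p.name

Result:
name        | COUNT(c.id)
------------+------------
Engineering | 2          
Finance     | 2          
HR          | 3          
Marketing   | 0          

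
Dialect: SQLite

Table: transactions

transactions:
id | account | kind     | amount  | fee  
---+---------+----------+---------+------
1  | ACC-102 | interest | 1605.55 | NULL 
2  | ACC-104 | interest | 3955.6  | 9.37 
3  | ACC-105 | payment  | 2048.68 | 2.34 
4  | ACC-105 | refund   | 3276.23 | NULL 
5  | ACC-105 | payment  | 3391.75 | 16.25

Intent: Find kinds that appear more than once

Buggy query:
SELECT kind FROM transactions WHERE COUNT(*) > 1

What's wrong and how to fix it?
Bug: WHERE can't reference COUNT(*); aggregates are computed after WHERE

Fix: Group first, then use HAVING for the count condition

Corrected query:
SELECT kind FROM transactions GROUP BY kind HAVING COUNT(*) > 1

Result:
kind    
--------
interest
payment 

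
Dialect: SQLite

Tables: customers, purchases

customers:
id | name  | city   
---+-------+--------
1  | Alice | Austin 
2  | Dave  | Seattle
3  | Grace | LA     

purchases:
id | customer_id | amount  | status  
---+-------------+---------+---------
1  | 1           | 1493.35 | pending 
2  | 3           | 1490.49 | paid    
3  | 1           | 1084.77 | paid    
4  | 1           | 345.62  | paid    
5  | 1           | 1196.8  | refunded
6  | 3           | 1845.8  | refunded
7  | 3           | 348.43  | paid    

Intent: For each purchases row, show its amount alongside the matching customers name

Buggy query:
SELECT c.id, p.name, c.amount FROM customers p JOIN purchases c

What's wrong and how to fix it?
Bug: Missing join condition: each purchases row is matched to all customers rows instead of just its own

Fix: Specify the join condition linking the foreign key to the parent id

Corrected query:
SELECT c.id, p.name, c.amount FROM customers p JOIN purchases c ON c.customer_id = p.id

Result:
id | name  | amount 
---+-------+--------
1  | Alice | 1493.35
2  | Grace | 1490.49
3  | Alice | 1084.77
4  | Alice | 345.62 
5  | Alice | 1196.8 
6  | Grace | 1845.8 
7  | Grace | 348.43 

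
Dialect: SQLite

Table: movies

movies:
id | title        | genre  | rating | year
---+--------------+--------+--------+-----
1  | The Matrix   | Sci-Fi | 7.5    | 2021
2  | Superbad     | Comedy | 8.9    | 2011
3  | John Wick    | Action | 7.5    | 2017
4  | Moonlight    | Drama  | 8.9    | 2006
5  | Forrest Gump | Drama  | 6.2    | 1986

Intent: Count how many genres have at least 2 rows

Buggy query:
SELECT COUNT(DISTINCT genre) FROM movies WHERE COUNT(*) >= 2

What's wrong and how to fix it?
Bug: COUNT(*) cannot appear in WHERE; the per-group count doesn't exist yet

Fix: Use a subquery that GROUPs and filters with HAVING, then count its rows

Corrected query:
SELECT COUNT(*) FROM (SELECT genre FROM movies GROUP BY genre HAVING COUNT(*) >= 2)

Result:
COUNT(*)
--------
1       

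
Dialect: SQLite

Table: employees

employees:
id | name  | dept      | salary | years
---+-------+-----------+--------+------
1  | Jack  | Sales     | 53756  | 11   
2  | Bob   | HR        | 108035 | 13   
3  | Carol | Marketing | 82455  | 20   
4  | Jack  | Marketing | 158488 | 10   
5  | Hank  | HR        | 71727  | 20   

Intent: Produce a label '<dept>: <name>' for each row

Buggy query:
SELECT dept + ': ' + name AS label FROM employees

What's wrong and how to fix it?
Bug: SQLite uses || for string concatenation; + coerces text to numbers (yielding 0)

Fix: Use the || operator for string concatenation

Corrected query:
SELECT dept || ': ' || name AS label FROM employees

Result:
label           
----------------
Sales: Jack     
HR: Bob         
Marketing: Carol
Marketing: Jack 
HR: Hank        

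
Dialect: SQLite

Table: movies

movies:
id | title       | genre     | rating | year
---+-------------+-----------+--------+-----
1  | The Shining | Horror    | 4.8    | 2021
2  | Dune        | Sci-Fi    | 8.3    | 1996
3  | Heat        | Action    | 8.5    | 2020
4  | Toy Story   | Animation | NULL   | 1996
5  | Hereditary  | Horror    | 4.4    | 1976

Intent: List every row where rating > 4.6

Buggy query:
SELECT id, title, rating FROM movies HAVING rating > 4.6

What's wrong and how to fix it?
Bug: HAVING filters the output of aggregation, but this query has no GROUP BY and no aggregate functions, so SQLite rejects it (HAVING clause on a non-aggregate query); the condition here is per row

Fix: Replace HAVING with WHERE since the condition applies to individual rows

Corrected query:
SELECT id, title, rating FROM movies WHERE rating > 4.6

Result:
id | title       | rating
---+-------------+-------
1  | The Shining | 4.8   
2  | Dune        | 8.3   
3  | Heat        | 8.5   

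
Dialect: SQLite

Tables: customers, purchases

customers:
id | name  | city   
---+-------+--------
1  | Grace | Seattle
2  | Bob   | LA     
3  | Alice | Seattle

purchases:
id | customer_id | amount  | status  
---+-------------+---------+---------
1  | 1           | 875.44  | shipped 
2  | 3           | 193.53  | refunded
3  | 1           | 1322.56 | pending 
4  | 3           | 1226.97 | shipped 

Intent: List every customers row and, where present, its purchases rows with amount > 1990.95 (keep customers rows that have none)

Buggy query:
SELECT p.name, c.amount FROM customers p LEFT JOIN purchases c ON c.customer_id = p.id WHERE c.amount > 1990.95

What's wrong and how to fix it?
Bug: A WHERE condition on the right-hand table after LEFT JOIN drops unmatched parents

Fix: Move the right-table condition into the ON clause so unmatched parents are kept

Corrected query:
SELECT p.name, c.amount FROM customers p LEFT JOIN purchases c ON c.customer_id = p.id AND c.amount > 1990.95

Result:
name  | amount
------+-------
Grace | NULL  
Bob   | NULL  
Alice | NULL  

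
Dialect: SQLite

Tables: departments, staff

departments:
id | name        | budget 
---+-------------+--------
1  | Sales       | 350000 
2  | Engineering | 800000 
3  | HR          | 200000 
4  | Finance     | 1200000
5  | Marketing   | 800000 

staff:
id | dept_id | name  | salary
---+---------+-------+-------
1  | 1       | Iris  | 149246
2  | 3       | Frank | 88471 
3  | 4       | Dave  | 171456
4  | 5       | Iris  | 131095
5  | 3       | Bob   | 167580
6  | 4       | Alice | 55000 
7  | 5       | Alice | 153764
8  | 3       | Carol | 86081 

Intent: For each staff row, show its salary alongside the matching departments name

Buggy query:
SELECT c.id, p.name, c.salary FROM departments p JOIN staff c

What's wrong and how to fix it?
Bug: Missing join condition: each staff row is matched to all departments rows instead of just its own

Fix: Specify the join condition linking the foreign key to the parent id

Corrected query:
SELECT c.id, p.name, c.salary FROM departments p JOIN staff c ON c.dept_id = p.id

Result:
id | name      | salary
---+-----------+-------
1  | Sales     | 149246
2  | HR        | 88471 
3  | Finance   | 171456
4  | Marketing | 131095
5  | HR        | 167580
6  | Finance   | 55000 
7  | Marketing | 153764
8  | HR        | 86081 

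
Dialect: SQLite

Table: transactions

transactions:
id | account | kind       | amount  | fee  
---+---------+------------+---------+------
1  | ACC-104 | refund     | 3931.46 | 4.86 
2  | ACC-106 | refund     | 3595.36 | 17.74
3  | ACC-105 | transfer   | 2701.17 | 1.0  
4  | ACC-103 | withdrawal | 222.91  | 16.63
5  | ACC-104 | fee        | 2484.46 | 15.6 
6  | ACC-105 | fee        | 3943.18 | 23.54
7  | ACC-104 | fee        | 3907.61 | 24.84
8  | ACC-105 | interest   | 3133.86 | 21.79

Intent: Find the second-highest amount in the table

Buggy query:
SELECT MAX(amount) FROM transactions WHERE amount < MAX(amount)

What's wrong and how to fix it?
Bug: The inner MAX is an aggregate inside WHERE, which is not allowed

Fix: Put the inner MAX in a scalar subquery

Corrected query:
SELECT MAX(amount) FROM transactions WHERE amount < (SELECT MAX(amount) FROM transactions)

Result:
MAX(amount)
-----------
3931.46    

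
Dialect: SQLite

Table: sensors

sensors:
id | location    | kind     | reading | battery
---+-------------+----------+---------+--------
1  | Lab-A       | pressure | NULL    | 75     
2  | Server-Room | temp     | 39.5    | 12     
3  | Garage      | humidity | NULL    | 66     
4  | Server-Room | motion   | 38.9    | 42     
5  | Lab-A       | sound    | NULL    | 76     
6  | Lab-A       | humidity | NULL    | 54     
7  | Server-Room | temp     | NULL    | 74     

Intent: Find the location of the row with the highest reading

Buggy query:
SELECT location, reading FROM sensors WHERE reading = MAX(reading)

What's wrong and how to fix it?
Bug: WHERE is evaluated per row; an aggregate over the whole table isn't defined there

Fix: Wrap MAX in a scalar subquery so WHERE compares against a single value

Corrected query:
SELECT location, reading FROM sensors WHERE reading = (SELECT MAX(reading) FROM sensors)

Result:
location    | reading
------------+--------
Server-Room | 39.5   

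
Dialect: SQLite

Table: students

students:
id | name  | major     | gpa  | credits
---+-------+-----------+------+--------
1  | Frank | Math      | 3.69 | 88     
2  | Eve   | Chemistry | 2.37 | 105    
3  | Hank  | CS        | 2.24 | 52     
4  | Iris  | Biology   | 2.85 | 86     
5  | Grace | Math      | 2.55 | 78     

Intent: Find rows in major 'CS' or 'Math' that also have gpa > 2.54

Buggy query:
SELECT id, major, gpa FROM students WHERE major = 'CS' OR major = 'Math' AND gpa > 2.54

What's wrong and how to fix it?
Bug: AND binds tighter than OR, so this parses as major = 'CS' OR (major = 'Math' AND gpa > 2.54)

Fix: Add parentheses around the OR so the AND applies to both alternatives

Corrected query:
SELECT id, major, gpa FROM students WHERE (major = 'CS' OR major = 'Math') AND gpa > 2.54

Result:
id | major | gpa 
---+-------+-----
1  | Math  | 3.69
5  | Math  | 2.55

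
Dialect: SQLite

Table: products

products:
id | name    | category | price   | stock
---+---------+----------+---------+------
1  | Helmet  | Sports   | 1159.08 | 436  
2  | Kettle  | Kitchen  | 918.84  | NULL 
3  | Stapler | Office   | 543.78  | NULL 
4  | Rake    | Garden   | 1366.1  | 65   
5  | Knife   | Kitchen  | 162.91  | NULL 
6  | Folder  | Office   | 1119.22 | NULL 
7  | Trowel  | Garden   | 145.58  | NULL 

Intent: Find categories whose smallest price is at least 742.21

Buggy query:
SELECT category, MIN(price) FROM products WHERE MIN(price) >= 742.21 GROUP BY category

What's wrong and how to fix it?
Bug: MIN() in WHERE is a misuse of aggregate

Fix: Replace WHERE with HAVING after the GROUP BY

Corrected query:
SELECT category, MIN(price) FROM products GROUP BY category HAVING MIN(price) >= 742.21

Result:
category | MIN(price)
---------+-----------
Sports   | 1159.08   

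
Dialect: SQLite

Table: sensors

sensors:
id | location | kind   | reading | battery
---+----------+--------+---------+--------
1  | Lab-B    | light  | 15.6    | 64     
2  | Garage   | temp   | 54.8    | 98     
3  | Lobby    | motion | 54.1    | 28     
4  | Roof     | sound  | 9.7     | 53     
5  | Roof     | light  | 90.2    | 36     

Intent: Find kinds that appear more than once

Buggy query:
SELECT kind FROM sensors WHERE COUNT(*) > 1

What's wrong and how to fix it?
Bug: COUNT(*) is an aggregate and cannot be used in WHERE

Fix: Group first, then use HAVING for the count condition

Corrected query:
SELECT kind FROM sensors GROUP BY kind HAVING COUNT(*) > 1

Result:
kind 
-----
light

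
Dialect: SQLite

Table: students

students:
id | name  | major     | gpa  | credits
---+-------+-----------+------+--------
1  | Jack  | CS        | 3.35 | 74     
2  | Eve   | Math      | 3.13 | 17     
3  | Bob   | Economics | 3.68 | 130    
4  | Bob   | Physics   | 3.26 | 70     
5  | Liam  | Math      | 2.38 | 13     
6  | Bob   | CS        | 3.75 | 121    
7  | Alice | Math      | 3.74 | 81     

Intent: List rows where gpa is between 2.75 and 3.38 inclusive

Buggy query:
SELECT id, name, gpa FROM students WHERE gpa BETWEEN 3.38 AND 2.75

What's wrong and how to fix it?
Bug: BETWEEN expects the lower bound first; with 3.38 AND 2.75 the range is empty

Fix: Swap the bounds so the smaller value comes first

Corrected query:
SELECT id, name, gpa FROM students WHERE gpa BETWEEN 2.75 AND 3.38

Result:
id | name | gpa 
---+------+-----
1  | Jack | 3.35
2  | Eve  | 3.13
4  | Bob  | 3.26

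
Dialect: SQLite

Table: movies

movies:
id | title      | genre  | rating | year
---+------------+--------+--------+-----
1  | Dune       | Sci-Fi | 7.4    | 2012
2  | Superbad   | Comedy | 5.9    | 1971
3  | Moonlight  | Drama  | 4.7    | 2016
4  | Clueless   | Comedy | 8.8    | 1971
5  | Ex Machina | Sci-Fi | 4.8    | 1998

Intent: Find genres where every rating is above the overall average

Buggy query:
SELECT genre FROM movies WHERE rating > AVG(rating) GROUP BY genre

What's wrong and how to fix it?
Bug: WHERE evaluates per row before aggregation, so AVG() is unavailable

Fix: Use a subquery for AVG and a HAVING MIN(...) filter so the condition holds for every row in the group

Corrected query:
SELECT genre FROM movies GROUP BY genre HAVING MIN(rating) > (SELECT AVG(rating) FROM movies)

Result:
(no rows)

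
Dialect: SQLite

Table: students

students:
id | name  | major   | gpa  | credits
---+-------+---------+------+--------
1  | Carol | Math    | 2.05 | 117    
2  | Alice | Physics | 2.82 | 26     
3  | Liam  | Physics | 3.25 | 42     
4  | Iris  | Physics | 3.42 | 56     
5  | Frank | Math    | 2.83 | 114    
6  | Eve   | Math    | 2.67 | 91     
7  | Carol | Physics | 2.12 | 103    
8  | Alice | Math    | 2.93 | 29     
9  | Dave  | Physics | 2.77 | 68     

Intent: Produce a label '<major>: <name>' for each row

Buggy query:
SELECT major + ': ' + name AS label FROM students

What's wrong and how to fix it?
Bug: '+' is numeric addition; on text columns SQLite converts them to 0 instead of concatenating

Fix: Replace + with || to concatenate text

Corrected query:
SELECT major || ': ' || name AS label FROM students

Result:
label         
--------------
Math: Carol   
Physics: Alice
Physics: Liam 
Physics: Iris 
Math: Frank   
Math: Eve     
Physics: Carol
Math: Alice   
Physics: Dave 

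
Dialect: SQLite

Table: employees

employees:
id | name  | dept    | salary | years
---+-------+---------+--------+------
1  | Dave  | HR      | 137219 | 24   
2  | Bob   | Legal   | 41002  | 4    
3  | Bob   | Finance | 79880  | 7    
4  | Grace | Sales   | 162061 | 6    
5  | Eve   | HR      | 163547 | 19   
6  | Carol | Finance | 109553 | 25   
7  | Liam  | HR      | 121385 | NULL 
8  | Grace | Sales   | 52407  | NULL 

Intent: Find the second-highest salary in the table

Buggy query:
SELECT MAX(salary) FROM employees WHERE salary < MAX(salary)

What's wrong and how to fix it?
Bug: The inner MAX is an aggregate inside WHERE, which is not allowed

Fix: Put the inner MAX in a scalar subquery

Corrected query:
SELECT MAX(salary) FROM employees WHERE salary < (SELECT MAX(salary) FROM employees)

Result:
MAX(salary)
-----------
162061     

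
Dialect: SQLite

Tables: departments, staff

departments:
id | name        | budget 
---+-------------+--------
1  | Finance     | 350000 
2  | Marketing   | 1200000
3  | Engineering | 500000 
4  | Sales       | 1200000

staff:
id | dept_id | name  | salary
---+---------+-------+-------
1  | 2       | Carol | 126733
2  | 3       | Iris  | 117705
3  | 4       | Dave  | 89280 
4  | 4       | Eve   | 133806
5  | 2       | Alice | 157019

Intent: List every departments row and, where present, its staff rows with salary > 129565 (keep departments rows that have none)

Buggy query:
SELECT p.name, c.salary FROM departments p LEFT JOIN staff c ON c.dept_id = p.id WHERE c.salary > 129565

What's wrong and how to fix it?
Bug: A WHERE condition on the right-hand table after LEFT JOIN drops unmatched parents

Fix: Put 'c.salary > 129565' in the JOIN's ON clause instead of WHERE

Corrected query:
SELECT p.name, c.salary FROM departments p LEFT JOIN staff c ON c.dept_id = p.id AND c.salary > 129565

Result:
name        | salary
------------+-------
Finance     | NULL  
Marketing   | 157019
Engineering | NULL  
Sales       | 133806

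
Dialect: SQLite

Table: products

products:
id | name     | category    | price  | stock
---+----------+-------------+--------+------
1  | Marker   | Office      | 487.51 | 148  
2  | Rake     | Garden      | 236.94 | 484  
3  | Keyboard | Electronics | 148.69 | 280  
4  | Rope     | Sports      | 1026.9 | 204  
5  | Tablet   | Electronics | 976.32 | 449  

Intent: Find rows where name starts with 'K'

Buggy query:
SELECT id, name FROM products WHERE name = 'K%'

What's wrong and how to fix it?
Bug: '=' compares the literal string including the % character; pattern matching needs LIKE

Fix: Use LIKE for wildcard pattern matching

Corrected query:
SELECT id, name FROM products WHERE name LIKE 'K%'

Result:
id | name    
---+---------
3  | Keyboard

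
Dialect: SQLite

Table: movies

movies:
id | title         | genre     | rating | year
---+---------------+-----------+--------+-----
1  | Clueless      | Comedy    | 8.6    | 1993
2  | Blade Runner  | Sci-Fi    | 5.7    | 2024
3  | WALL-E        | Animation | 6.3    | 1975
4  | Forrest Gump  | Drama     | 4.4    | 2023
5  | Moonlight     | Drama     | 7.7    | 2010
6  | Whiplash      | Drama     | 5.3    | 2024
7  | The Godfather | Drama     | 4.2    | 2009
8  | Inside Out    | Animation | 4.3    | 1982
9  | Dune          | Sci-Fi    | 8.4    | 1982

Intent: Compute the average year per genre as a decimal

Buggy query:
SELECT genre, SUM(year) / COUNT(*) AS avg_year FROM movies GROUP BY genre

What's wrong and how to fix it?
Bug: Both operands are integers, so '/' performs integer division and truncates

Fix: Cast one side to REAL so the division keeps the fractional part

Corrected query:
SELECT genre, SUM(year) * 1.0 / COUNT(*) AS avg_year FROM movies GROUP BY genre

Result:
genre     | avg_year
----------+---------
Animation | 1978.5  
Comedy    | 1993    
Drama     | 2016.5  
Sci-Fi    | 2003    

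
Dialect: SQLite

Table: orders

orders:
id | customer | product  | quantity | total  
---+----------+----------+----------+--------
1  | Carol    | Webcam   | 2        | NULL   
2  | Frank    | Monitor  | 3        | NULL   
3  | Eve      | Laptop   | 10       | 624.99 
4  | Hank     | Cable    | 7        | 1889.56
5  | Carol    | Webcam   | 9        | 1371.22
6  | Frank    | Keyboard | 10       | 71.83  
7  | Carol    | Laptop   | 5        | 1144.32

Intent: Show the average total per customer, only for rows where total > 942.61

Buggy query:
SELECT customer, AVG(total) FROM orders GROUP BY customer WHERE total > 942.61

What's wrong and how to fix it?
Bug: WHERE cannot follow GROUP BY

Fix: Move the WHERE clause before GROUP BY

Corrected query:
SELECT customer, AVG(total) FROM orders WHERE total > 942.61 GROUP BY customer

Result:
customer | AVG(total)
---------+-----------
Carol    | 1257.77   
Hank     | 1889.56   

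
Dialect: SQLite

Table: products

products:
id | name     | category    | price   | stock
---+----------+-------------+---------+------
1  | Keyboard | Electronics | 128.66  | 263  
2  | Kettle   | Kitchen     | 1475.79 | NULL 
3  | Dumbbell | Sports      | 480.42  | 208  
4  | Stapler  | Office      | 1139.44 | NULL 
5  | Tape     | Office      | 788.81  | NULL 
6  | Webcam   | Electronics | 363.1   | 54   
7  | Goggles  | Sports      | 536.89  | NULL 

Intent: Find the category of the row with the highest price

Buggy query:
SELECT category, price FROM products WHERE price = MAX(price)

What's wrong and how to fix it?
Bug: MAX(price) is an aggregate and cannot be used directly in WHERE

Fix: Wrap MAX in a scalar subquery so WHERE compares against a single value

Corrected query:
SELECT category, price FROM products WHERE price = (SELECT MAX(price) FROM products)

Result:
category | price  
---------+--------
Kitchen  | 1475.79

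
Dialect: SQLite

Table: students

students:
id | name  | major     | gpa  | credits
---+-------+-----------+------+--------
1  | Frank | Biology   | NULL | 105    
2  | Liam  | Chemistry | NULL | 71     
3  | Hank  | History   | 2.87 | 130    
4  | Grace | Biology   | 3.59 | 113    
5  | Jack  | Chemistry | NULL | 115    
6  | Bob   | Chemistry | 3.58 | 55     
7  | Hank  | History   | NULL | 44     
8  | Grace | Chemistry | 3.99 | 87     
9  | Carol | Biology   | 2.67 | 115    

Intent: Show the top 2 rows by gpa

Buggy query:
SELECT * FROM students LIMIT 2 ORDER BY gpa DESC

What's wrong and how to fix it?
Bug: LIMIT must come after ORDER BY

Fix: Sort with ORDER BY, then apply LIMIT

Corrected query:
SELECT * FROM students ORDER BY gpa DESC LIMIT 2

Result:
id | name  | major     | gpa  | credits
---+-------+-----------+------+--------
8  | Grace | Chemistry | 3.99 | 87     
4  | Grace | Biology   | 3.59 | 113    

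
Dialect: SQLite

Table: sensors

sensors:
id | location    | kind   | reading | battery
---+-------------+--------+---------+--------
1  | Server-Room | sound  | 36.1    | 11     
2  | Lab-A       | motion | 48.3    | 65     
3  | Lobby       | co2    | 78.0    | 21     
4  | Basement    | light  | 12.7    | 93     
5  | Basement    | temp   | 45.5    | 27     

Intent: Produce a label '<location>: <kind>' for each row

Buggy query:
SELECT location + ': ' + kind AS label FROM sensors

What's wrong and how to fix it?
Bug: '+' is numeric addition; on text columns SQLite converts them to 0 instead of concatenating

Fix: Replace + with || to concatenate text

Corrected query:
SELECT location || ': ' || kind AS label FROM sensors

Result:
label             
------------------
Server-Room: sound
Lab-A: motion     
Lobby: co2        
Basement: light   
Basement: temp    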